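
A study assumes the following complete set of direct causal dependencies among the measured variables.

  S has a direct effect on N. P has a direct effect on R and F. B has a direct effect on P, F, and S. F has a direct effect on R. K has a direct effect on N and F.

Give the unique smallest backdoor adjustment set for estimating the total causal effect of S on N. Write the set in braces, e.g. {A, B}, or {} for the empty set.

Variables eligible for adjustment (non-descendants of S, excluding S and N): {B, F, K, P, R}.
Backdoor paths from S to N:
  P1: S <- B -> P -> F <- K -> N
  P2: S <- B -> P -> R <- F <- K -> N
  P3: S <- B -> F <- K -> N
Each backdoor path contains an unconditioned collider, so every path is already blocked with the empty conditioning set:
  P1: blocked at collider F (neither it nor any descendant is in the conditioning set).
  P2: blocked at collider R (neither it nor any descendant is in the conditioning set).
  P3: blocked at collider F (neither it nor any descendant is in the conditioning set).
The empty set is therefore the unique smallest valid set.

{}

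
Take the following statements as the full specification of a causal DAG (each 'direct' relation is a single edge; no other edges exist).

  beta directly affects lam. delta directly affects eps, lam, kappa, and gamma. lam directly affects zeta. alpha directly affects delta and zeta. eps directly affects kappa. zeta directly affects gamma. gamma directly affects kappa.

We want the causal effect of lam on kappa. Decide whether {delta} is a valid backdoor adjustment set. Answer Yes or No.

Backdoor paths from lam to kappa (paths whose first edge points into lam):
  P1: lam <- delta <- alpha -> zeta -> gamma -> kappa
  P2: lam <- delta -> eps -> kappa
  P3: lam <- delta -> gamma -> kappa
  P4: lam <- delta -> kappa
Condition 1 (no descendant of lam in the set): holds — descendants of lam are {gamma, kappa, zeta}; none are in {delta}.
Condition 2 (every backdoor path blocked by {delta}):
  P1: blocked at chain node delta ∈ conditioning set.
  P2: blocked at fork node delta ∈ conditioning set.
  P3: blocked at fork node delta ∈ conditioning set.
  P4: blocked at fork node delta ∈ conditioning set.
{delta} satisfies the backdoor criterion.

Yes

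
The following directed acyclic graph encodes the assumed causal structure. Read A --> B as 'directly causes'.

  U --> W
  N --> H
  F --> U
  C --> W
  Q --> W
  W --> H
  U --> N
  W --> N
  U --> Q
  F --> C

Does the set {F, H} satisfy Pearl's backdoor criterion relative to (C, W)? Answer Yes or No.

No

Backdoor paths from C to W (paths whose first edge points into C):
  P1: C <- F -> U -> Q -> W
  P2: C <- F -> U -> W
  P3: C <- F -> U -> N <- W
  P4: C <- F -> U -> N -> H <- W
Condition 1 (no descendant of C in the set): FAILS — H is a descendant of C.
Condition 2 (every backdoor path blocked by {F, H}):
  P1: blocked at fork node F ∈ conditioning set.
  P2: blocked at fork node F ∈ conditioning set.
  P3: blocked at fork node F ∈ conditioning set.
  P4: blocked at fork node F ∈ conditioning set.
{F, H} does not satisfy the backdoor criterion.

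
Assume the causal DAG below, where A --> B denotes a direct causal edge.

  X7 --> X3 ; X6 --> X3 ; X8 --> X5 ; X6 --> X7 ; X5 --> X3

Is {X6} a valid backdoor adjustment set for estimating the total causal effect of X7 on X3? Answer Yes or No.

Yes

Backdoor paths from X7 to X3 (paths whose first edge points into X7):
  P1: X7 <- X6 -> X3
Condition 1 (no descendant of X7 in the set): holds — descendants of X7 are {X3}; none are in {X6}.
Condition 2 (every backdoor path blocked by {X6}):
  P1: blocked at fork node X6 ∈ conditioning set.
{X6} satisfies the backdoor criterion.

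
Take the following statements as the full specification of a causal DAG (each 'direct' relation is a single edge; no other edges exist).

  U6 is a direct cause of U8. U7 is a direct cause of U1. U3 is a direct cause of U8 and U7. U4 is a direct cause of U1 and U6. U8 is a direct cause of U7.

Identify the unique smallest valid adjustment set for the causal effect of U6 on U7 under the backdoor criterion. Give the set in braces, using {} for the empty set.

{}

Variables eligible for adjustment (non-descendants of U6, excluding U6 and U7): {U3, U4}.
Backdoor paths from U6 to U7:
  P1: U6 <- U4 -> U1 <- U7
Each backdoor path contains an unconditioned collider, so every path is already blocked with the empty conditioning set:
  P1: blocked at collider U1 (neither it nor any descendant is in the conditioning set).
The empty set is therefore the unique smallest valid set.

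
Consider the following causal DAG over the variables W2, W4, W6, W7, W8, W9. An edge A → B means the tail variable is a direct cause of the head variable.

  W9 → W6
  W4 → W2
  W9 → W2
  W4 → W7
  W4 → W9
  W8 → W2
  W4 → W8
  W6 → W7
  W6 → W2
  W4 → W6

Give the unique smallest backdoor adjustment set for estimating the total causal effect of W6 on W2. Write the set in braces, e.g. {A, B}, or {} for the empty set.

Variables eligible for adjustment (non-descendants of W6, excluding W6 and W2): {W4, W8, W9}.
Backdoor paths from W6 to W2:
  P1: W6 <- W4 -> W9 -> W2
  P2: W6 <- W4 -> W8 -> W2
  P3: W6 <- W4 -> W2
  P4: W6 <- W9 <- W4 -> W8 -> W2
  P5: W6 <- W9 <- W4 -> W2
  P6: W6 <- W9 -> W2
The empty set is not sufficient: P1 (W6 <- W4 -> W9 -> W2) has no collider blocking it and no conditioned non-collider, so it is open.
Try {W4, W9}:
  P1: blocked at fork node W4 ∈ conditioning set.
  P2: blocked at fork node W4 ∈ conditioning set.
  P3: blocked at fork node W4 ∈ conditioning set.
  P4: blocked at chain node W9 ∈ conditioning set.
  P5: blocked at chain node W9 ∈ conditioning set.
  P6: blocked at fork node W9 ∈ conditioning set.
{W4, W9} contains no descendant of W6 and blocks every backdoor path.
Every element of {W4, W9} is needed (dropping W4 leaves P2 open; dropping W9 leaves P6 open), so no proper subset is valid.
Among all size-2 subsets of the eligible variables, only {W4, W9} blocks every backdoor path, so it is the unique smallest valid adjustment set.

{W4, W9}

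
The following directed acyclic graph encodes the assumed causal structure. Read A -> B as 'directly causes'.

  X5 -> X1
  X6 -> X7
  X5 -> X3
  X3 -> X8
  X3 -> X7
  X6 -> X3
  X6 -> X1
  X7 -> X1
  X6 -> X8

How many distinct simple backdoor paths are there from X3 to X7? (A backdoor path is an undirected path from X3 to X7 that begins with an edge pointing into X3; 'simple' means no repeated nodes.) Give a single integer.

4

A backdoor path from X3 to X7 is any simple undirected path whose first edge points into X3 (i.e. leaves X3 via a parent).
Parents of X3: {X5, X6}.
Enumerating:
  P1: X3 <- X6 -> X7
  P2: X3 <- X6 -> X1 <- X7
  P3: X3 <- X5 -> X1 <- X6 -> X7
  P4: X3 <- X5 -> X1 <- X7
That exhausts the simple backdoor paths. Count: 4.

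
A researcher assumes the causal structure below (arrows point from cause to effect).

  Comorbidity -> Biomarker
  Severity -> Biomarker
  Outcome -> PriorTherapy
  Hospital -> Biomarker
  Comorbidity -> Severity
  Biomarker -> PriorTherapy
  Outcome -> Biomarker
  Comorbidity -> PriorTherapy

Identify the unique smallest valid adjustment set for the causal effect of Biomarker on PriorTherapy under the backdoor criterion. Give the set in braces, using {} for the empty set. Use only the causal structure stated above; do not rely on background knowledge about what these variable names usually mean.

{Comorbidity, Outcome}

Variables eligible for adjustment (non-descendants of Biomarker, excluding Biomarker and PriorTherapy): {Comorbidity, Hospital, Outcome, Severity}.
Backdoor paths from Biomarker to PriorTherapy:
  P1: Biomarker <- Comorbidity -> PriorTherapy
  P2: Biomarker <- Outcome -> PriorTherapy
  P3: Biomarker <- Severity <- Comorbidity -> PriorTherapy
The empty set is not sufficient: P1 (Biomarker <- Comorbidity -> PriorTherapy) has no collider blocking it and no conditioned non-collider, so it is open.
Try {Comorbidity, Outcome}:
  P1: blocked at fork node Comorbidity ∈ conditioning set.
  P2: blocked at fork node Outcome ∈ conditioning set.
  P3: blocked at fork node Comorbidity ∈ conditioning set.
{Comorbidity, Outcome} contains no descendant of Biomarker and blocks every backdoor path.
Every element of {Comorbidity, Outcome} is needed (dropping Comorbidity leaves P1 open; dropping Outcome leaves P2 open), so no proper subset is valid.
Among all size-2 subsets of the eligible variables, only {Comorbidity, Outcome} blocks every backdoor path, so it is the unique smallest valid adjustment set.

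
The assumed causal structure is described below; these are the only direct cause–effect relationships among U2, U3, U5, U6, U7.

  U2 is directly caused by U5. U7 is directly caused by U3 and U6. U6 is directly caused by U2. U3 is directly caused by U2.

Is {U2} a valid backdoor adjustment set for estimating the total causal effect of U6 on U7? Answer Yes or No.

Backdoor paths from U6 to U7 (paths whose first edge points into U6):
  P1: U6 <- U2 -> U3 -> U7
Condition 1 (no descendant of U6 in the set): holds — descendants of U6 are {U7}; none are in {U2}.
Condition 2 (every backdoor path blocked by {U2}):
  P1: blocked at fork node U2 ∈ conditioning set.
{U2} satisfies the backdoor criterion.

Yes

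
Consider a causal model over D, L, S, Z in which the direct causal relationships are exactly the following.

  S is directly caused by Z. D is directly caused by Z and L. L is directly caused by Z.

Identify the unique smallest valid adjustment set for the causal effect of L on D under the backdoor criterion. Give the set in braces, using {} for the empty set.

Variables eligible for adjustment (non-descendants of L, excluding L and D): {S, Z}.
Backdoor paths from L to D:
  P1: L <- Z -> D
The empty set is not sufficient: P1 (L <- Z -> D) has no collider blocking it and no conditioned non-collider, so it is open.
Try {Z}:
  P1: blocked at fork node Z ∈ conditioning set.
{Z} contains no descendant of L and blocks every backdoor path.
No other singleton works — e.g. {S} leaves P1 open — so {Z} is the unique smallest valid adjustment set.

{Z}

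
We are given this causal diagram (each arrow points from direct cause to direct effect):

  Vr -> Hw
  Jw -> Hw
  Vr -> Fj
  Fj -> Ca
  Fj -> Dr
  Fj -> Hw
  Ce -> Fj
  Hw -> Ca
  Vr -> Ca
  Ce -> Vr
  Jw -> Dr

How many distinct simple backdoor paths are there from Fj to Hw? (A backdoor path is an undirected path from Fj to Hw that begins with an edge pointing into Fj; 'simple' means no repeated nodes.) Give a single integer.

A backdoor path from Fj to Hw is any simple undirected path whose first edge points into Fj (i.e. leaves Fj via a parent).
Parents of Fj: {Ce, Vr}.
Enumerating:
  P1: Fj <- Ce -> Vr -> Hw
  P2: Fj <- Ce -> Vr -> Ca <- Hw
  P3: Fj <- Vr -> Hw
  P4: Fj <- Vr -> Ca <- Hw
That exhausts the simple backdoor paths. Count: 4.

4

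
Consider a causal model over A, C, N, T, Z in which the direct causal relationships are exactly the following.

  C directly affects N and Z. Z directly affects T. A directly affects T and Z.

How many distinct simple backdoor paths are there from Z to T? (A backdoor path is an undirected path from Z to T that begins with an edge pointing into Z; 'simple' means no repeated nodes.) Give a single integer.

1

A backdoor path from Z to T is any simple undirected path whose first edge points into Z (i.e. leaves Z via a parent).
Parents of Z: {A, C}.
Enumerating:
  P1: Z <- A -> T
That exhausts the simple backdoor paths. Count: 1.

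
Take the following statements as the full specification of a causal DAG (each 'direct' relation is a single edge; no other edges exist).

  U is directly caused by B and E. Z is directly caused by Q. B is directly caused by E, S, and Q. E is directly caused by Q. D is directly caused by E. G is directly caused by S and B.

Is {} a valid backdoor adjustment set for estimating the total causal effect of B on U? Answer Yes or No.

No

Backdoor paths from B to U (paths whose first edge points into B):
  P1: B <- Q -> E -> U
  P2: B <- E -> U
Condition 1 (no descendant of B in the set): holds — descendants of B are {G, U}; none are in {}.
Condition 2 (every backdoor path blocked by {}):
  P1: open — no interior node is in the conditioning set.
  P2: open — no interior node is in the conditioning set.
{} does not satisfy the backdoor criterion.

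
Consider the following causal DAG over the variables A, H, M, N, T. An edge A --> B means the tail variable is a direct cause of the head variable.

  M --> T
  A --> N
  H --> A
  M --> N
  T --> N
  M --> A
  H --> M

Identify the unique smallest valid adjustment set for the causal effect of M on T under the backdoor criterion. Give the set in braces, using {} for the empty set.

Variables eligible for adjustment (non-descendants of M, excluding M and T): {H}.
Backdoor paths from M to T:
  P1: M <- H -> A -> N <- T
Each backdoor path contains an unconditioned collider, so every path is already blocked with the empty conditioning set:
  P1: blocked at collider N (neither it nor any descendant is in the conditioning set).
The empty set is therefore the unique smallest valid set.

{}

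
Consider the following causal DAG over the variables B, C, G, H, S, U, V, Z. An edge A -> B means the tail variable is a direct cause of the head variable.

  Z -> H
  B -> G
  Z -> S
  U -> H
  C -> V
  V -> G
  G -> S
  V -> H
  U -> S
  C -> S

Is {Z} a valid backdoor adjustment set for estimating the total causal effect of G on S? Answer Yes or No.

No

Backdoor paths from G to S (paths whose first edge points into G):
  P1: G <- V <- C -> S
  P2: G <- V -> H <- Z -> S
  P3: G <- V -> H <- U -> S
Condition 1 (no descendant of G in the set): holds — descendants of G are {S}; none are in {Z}.
Condition 2 (every backdoor path blocked by {Z}):
  P1: open — no interior node is in the conditioning set.
  P2: blocked at collider H (neither it nor any descendant is in the conditioning set).
  P3: blocked at collider H (neither it nor any descendant is in the conditioning set).
{Z} does not satisfy the backdoor criterion.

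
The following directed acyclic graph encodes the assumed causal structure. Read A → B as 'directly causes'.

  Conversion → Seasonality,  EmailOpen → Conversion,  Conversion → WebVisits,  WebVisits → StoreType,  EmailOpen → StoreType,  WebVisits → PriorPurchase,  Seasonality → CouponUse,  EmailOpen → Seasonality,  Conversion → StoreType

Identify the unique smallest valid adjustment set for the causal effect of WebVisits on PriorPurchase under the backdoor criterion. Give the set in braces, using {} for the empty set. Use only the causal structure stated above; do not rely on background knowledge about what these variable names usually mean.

{}

Variables eligible for adjustment (non-descendants of WebVisits, excluding WebVisits and PriorPurchase): {Conversion, CouponUse, EmailOpen, Seasonality}.
Backdoor paths from WebVisits to PriorPurchase:
  (none)
With no backdoor paths the empty set already satisfies the criterion, and it is trivially minimal.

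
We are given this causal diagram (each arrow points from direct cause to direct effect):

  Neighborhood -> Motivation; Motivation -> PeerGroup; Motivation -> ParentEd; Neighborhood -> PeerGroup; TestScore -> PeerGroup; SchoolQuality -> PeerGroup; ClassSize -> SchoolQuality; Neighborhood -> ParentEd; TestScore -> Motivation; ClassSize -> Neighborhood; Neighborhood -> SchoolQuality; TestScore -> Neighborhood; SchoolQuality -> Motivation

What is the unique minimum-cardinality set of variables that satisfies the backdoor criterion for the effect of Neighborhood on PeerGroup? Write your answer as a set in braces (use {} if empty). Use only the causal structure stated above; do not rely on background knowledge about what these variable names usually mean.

{ClassSize, TestScore}

Variables eligible for adjustment (non-descendants of Neighborhood, excluding Neighborhood and PeerGroup): {ClassSize, TestScore}.
Backdoor paths from Neighborhood to PeerGroup:
  P1: Neighborhood <- ClassSize -> SchoolQuality -> Motivation <- TestScore -> PeerGroup
  P2: Neighborhood <- ClassSize -> SchoolQuality -> Motivation -> PeerGroup
  P3: Neighborhood <- ClassSize -> SchoolQuality -> PeerGroup
  P4: Neighborhood <- TestScore -> Motivation <- SchoolQuality -> PeerGroup
  P5: Neighborhood <- TestScore -> Motivation -> PeerGroup
  P6: Neighborhood <- TestScore -> PeerGroup
The empty set is not sufficient: P2 (Neighborhood <- ClassSize -> SchoolQuality -> Motivation -> PeerGroup) has no collider blocking it and no conditioned non-collider, so it is open.
Try {ClassSize, TestScore}:
  P1: blocked at fork node ClassSize ∈ conditioning set.
  P2: blocked at fork node ClassSize ∈ conditioning set.
  P3: blocked at fork node ClassSize ∈ conditioning set.
  P4: blocked at fork node TestScore ∈ conditioning set.
  P5: blocked at fork node TestScore ∈ conditioning set.
  P6: blocked at fork node TestScore ∈ conditioning set.
{ClassSize, TestScore} contains no descendant of Neighborhood and blocks every backdoor path.
Every element of {ClassSize, TestScore} is needed (dropping ClassSize leaves P2 open; dropping TestScore leaves P5 open), so no proper subset is valid.
Among all size-2 subsets of the eligible variables, only {ClassSize, TestScore} blocks every backdoor path, so it is the unique smallest valid adjustment set.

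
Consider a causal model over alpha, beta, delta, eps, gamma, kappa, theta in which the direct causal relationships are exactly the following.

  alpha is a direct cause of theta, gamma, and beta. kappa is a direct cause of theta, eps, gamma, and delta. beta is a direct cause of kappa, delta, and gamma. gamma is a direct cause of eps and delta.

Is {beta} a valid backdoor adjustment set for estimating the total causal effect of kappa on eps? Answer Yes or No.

Backdoor paths from kappa to eps (paths whose first edge points into kappa):
  P1: kappa <- beta <- alpha -> gamma -> eps
  P2: kappa <- beta -> gamma -> eps
  P3: kappa <- beta -> delta <- gamma -> eps
Condition 1 (no descendant of kappa in the set): holds — descendants of kappa are {delta, eps, gamma, theta}; none are in {beta}.
Condition 2 (every backdoor path blocked by {beta}):
  P1: blocked at chain node beta ∈ conditioning set.
  P2: blocked at fork node beta ∈ conditioning set.
  P3: blocked at fork node beta ∈ conditioning set.
{beta} satisfies the backdoor criterion.

Yes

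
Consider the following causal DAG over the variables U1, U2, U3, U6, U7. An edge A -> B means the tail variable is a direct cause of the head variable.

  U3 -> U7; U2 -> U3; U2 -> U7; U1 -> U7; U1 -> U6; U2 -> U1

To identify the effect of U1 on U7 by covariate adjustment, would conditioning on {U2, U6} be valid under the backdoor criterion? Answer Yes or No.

No

Backdoor paths from U1 to U7 (paths whose first edge points into U1):
  P1: U1 <- U2 -> U3 -> U7
  P2: U1 <- U2 -> U7
Condition 1 (no descendant of U1 in the set): FAILS — U6 is a descendant of U1.
Condition 2 (every backdoor path blocked by {U2, U6}):
  P1: blocked at fork node U2 ∈ conditioning set.
  P2: blocked at fork node U2 ∈ conditioning set.
{U2, U6} does not satisfy the backdoor criterion.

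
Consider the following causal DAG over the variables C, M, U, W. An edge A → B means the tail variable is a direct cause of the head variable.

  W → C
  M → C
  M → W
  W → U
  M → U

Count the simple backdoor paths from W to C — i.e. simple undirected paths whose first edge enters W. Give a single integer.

1

A backdoor path from W to C is any simple undirected path whose first edge points into W (i.e. leaves W via a parent).
Parents of W: {M}.
Enumerating:
  P1: W <- M -> C
That exhausts the simple backdoor paths. Count: 1.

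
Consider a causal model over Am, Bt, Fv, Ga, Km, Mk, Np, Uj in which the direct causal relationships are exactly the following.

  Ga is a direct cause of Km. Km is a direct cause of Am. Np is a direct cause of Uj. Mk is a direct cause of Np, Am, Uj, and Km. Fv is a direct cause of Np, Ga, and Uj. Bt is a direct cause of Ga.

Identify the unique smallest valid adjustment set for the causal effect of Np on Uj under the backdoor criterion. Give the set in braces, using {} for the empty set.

{Fv, Mk}

Variables eligible for adjustment (non-descendants of Np, excluding Np and Uj): {Am, Bt, Fv, Ga, Km, Mk}.
Backdoor paths from Np to Uj:
  P1: Np <- Fv -> Ga -> Km <- Mk -> Uj
  P2: Np <- Fv -> Ga -> Km -> Am <- Mk -> Uj
  P3: Np <- Fv -> Uj
  P4: Np <- Mk -> Km <- Ga <- Fv -> Uj
  P5: Np <- Mk -> Am <- Km <- Ga <- Fv -> Uj
  P6: Np <- Mk -> Uj
The empty set is not sufficient: P3 (Np <- Fv -> Uj) has no collider blocking it and no conditioned non-collider, so it is open.
Try {Fv, Mk}:
  P1: blocked at fork node Fv ∈ conditioning set.
  P2: blocked at fork node Fv ∈ conditioning set.
  P3: blocked at fork node Fv ∈ conditioning set.
  P4: blocked at fork node Mk ∈ conditioning set.
  P5: blocked at fork node Mk ∈ conditioning set.
  P6: blocked at fork node Mk ∈ conditioning set.
{Fv, Mk} contains no descendant of Np and blocks every backdoor path.
Every element of {Fv, Mk} is needed (dropping Fv leaves P3 open; dropping Mk leaves P6 open), so no proper subset is valid.
Among all size-2 subsets of the eligible variables, only {Fv, Mk} blocks every backdoor path, so it is the unique smallest valid adjustment set.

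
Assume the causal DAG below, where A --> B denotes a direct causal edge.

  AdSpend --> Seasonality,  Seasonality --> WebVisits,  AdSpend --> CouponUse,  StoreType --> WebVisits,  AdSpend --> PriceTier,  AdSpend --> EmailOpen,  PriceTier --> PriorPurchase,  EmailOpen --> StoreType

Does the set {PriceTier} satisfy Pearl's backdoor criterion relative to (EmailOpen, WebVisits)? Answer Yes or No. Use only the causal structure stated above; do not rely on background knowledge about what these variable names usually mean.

Backdoor paths from EmailOpen to WebVisits (paths whose first edge points into EmailOpen):
  P1: EmailOpen <- AdSpend -> Seasonality -> WebVisits
Condition 1 (no descendant of EmailOpen in the set): holds — descendants of EmailOpen are {StoreType, WebVisits}; none are in {PriceTier}.
Condition 2 (every backdoor path blocked by {PriceTier}):
  P1: open — no interior node is in the conditioning set.
{PriceTier} does not satisfy the backdoor criterion.

No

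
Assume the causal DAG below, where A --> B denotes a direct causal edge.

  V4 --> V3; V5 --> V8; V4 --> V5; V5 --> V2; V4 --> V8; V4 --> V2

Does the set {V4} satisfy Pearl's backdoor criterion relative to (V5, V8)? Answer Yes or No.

Backdoor paths from V5 to V8 (paths whose first edge points into V5):
  P1: V5 <- V4 -> V8
Condition 1 (no descendant of V5 in the set): holds — descendants of V5 are {V2, V8}; none are in {V4}.
Condition 2 (every backdoor path blocked by {V4}):
  P1: blocked at fork node V4 ∈ conditioning set.
{V4} satisfies the backdoor criterion.

Yes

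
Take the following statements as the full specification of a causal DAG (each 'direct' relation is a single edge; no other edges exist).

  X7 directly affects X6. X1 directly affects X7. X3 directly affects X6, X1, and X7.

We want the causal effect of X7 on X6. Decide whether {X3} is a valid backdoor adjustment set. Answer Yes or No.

Backdoor paths from X7 to X6 (paths whose first edge points into X7):
  P1: X7 <- X3 -> X6
  P2: X7 <- X1 <- X3 -> X6
Condition 1 (no descendant of X7 in the set): holds — descendants of X7 are {X6}; none are in {X3}.
Condition 2 (every backdoor path blocked by {X3}):
  P1: blocked at fork node X3 ∈ conditioning set.
  P2: blocked at fork node X3 ∈ conditioning set.
{X3} satisfies the backdoor criterion.

Yes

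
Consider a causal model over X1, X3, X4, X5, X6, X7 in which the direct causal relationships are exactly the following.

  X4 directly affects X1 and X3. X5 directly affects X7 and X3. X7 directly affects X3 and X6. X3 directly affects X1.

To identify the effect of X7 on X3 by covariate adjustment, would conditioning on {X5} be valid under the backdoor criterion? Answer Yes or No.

Backdoor paths from X7 to X3 (paths whose first edge points into X7):
  P1: X7 <- X5 -> X3
Condition 1 (no descendant of X7 in the set): holds — descendants of X7 are {X1, X3, X6}; none are in {X5}.
Condition 2 (every backdoor path blocked by {X5}):
  P1: blocked at fork node X5 ∈ conditioning set.
{X5} satisfies the backdoor criterion.

Yes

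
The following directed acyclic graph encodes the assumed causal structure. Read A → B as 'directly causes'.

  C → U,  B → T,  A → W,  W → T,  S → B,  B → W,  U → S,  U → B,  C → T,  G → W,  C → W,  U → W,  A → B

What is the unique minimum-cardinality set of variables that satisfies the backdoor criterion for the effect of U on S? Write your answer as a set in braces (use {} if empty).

Variables eligible for adjustment (non-descendants of U, excluding U and S): {A, C, G}.
Backdoor paths from U to S:
  P1: U <- C -> W <- A -> B <- S
  P2: U <- C -> W <- B <- S
  P3: U <- C -> W -> T <- B <- S
  P4: U <- C -> T <- B <- S
  P5: U <- C -> T <- W <- A -> B <- S
  P6: U <- C -> T <- W <- B <- S
Each backdoor path contains an unconditioned collider, so every path is already blocked with the empty conditioning set:
  P1: blocked at collider W (neither it nor any descendant is in the conditioning set).
  P2: blocked at collider W (neither it nor any descendant is in the conditioning set).
  P3: blocked at collider T (neither it nor any descendant is in the conditioning set).
  P4: blocked at collider T (neither it nor any descendant is in the conditioning set).
  P5: blocked at collider T (neither it nor any descendant is in the conditioning set).
  P6: blocked at collider T (neither it nor any descendant is in the conditioning set).
The empty set is therefore the unique smallest valid set.

{}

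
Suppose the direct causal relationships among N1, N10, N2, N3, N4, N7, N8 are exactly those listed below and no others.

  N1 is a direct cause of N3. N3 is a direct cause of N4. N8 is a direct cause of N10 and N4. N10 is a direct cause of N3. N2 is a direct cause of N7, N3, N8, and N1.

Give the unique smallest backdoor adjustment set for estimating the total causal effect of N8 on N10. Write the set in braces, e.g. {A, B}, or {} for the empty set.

{}

Variables eligible for adjustment (non-descendants of N8, excluding N8 and N10): {N1, N2, N7}.
Backdoor paths from N8 to N10:
  P1: N8 <- N2 -> N1 -> N3 <- N10
  P2: N8 <- N2 -> N3 <- N10
Each backdoor path contains an unconditioned collider, so every path is already blocked with the empty conditioning set:
  P1: blocked at collider N3 (neither it nor any descendant is in the conditioning set).
  P2: blocked at collider N3 (neither it nor any descendant is in the conditioning set).
The empty set is therefore the unique smallest valid set.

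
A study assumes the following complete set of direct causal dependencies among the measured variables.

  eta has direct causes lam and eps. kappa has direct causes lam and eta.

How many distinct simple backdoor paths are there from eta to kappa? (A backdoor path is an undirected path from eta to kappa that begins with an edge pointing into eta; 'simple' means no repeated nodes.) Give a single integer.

1

A backdoor path from eta to kappa is any simple undirected path whose first edge points into eta (i.e. leaves eta via a parent).
Parents of eta: {eps, lam}.
Enumerating:
  P1: eta <- lam -> kappa
That exhausts the simple backdoor paths. Count: 1.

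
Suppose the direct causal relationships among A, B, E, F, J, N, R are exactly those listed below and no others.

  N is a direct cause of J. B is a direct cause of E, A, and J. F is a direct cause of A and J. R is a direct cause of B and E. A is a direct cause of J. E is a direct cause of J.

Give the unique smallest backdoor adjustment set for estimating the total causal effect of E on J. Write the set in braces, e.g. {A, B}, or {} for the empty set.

Variables eligible for adjustment (non-descendants of E, excluding E and J): {A, B, F, N, R}.
Backdoor paths from E to J:
  P1: E <- R -> B -> A <- F -> J
  P2: E <- R -> B -> A -> J
  P3: E <- R -> B -> J
  P4: E <- B -> A <- F -> J
  P5: E <- B -> A -> J
  P6: E <- B -> J
The empty set is not sufficient: P2 (E <- R -> B -> A -> J) has no collider blocking it and no conditioned non-collider, so it is open.
Try {B}:
  P1: blocked at chain node B ∈ conditioning set.
  P2: blocked at chain node B ∈ conditioning set.
  P3: blocked at chain node B ∈ conditioning set.
  P4: blocked at fork node B ∈ conditioning set.
  P5: blocked at fork node B ∈ conditioning set.
  P6: blocked at fork node B ∈ conditioning set.
{B} contains no descendant of E and blocks every backdoor path.
No other singleton works — e.g. {R} leaves P5 open — so {B} is the unique smallest valid adjustment set.

{B}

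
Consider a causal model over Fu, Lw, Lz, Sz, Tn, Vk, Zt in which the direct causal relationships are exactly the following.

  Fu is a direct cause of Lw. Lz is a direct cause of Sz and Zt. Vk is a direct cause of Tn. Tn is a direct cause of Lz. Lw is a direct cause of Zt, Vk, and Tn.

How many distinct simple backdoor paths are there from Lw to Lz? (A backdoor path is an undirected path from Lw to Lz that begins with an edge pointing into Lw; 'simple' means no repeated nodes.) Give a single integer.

A backdoor path from Lw to Lz is any simple undirected path whose first edge points into Lw (i.e. leaves Lw via a parent).
Parents of Lw: {Fu}.
No simple path from any parent of Lw reaches Lz without revisiting Lw, so there are no backdoor paths.

0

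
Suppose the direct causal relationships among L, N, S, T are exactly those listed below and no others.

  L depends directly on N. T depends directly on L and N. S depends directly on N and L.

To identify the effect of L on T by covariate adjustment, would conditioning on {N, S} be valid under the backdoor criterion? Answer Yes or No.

No

Backdoor paths from L to T (paths whose first edge points into L):
  P1: L <- N -> T
Condition 1 (no descendant of L in the set): FAILS — S is a descendant of L.
Condition 2 (every backdoor path blocked by {N, S}):
  P1: blocked at fork node N ∈ conditioning set.
{N, S} does not satisfy the backdoor criterion.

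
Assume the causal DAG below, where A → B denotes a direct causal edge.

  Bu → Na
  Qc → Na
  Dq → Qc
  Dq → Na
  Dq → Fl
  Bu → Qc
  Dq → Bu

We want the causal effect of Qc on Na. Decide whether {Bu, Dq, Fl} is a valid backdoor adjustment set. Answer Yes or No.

Yes

Backdoor paths from Qc to Na (paths whose first edge points into Qc):
  P1: Qc <- Dq -> Bu -> Na
  P2: Qc <- Dq -> Na
  P3: Qc <- Bu <- Dq -> Na
  P4: Qc <- Bu -> Na
Condition 1 (no descendant of Qc in the set): holds — descendants of Qc are {Na}; none are in {Bu, Dq, Fl}.
Condition 2 (every backdoor path blocked by {Bu, Dq, Fl}):
  P1: blocked at fork node Dq ∈ conditioning set.
  P2: blocked at fork node Dq ∈ conditioning set.
  P3: blocked at chain node Bu ∈ conditioning set.
  P4: blocked at fork node Bu ∈ conditioning set.
{Bu, Dq, Fl} satisfies the backdoor criterion.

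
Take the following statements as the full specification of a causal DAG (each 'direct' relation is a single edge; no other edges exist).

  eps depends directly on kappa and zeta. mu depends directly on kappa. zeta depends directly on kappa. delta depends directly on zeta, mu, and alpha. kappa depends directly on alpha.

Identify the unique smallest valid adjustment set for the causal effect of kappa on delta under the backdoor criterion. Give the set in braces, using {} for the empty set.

{alpha}

Variables eligible for adjustment (non-descendants of kappa, excluding kappa and delta): {alpha}.
Backdoor paths from kappa to delta:
  P1: kappa <- alpha -> delta
The empty set is not sufficient: P1 (kappa <- alpha -> delta) has no collider blocking it and no conditioned non-collider, so it is open.
Try {alpha}:
  P1: blocked at fork node alpha ∈ conditioning set.
{alpha} contains no descendant of kappa and blocks every backdoor path.
{alpha} is the unique smallest valid adjustment set.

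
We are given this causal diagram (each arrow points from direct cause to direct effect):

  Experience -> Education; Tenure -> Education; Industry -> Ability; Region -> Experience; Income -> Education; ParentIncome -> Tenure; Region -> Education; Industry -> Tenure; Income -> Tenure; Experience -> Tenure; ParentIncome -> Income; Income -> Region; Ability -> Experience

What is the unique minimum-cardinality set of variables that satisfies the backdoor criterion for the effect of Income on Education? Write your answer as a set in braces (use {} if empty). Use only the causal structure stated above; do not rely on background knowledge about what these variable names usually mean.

Variables eligible for adjustment (non-descendants of Income, excluding Income and Education): {Ability, Industry, ParentIncome}.
Backdoor paths from Income to Education:
  P1: Income <- ParentIncome -> Tenure <- Industry -> Ability -> Experience <- Region -> Education
  P2: Income <- ParentIncome -> Tenure <- Industry -> Ability -> Experience -> Education
  P3: Income <- ParentIncome -> Tenure <- Experience <- Region -> Education
  P4: Income <- ParentIncome -> Tenure <- Experience -> Education
  P5: Income <- ParentIncome -> Tenure -> Education
The empty set is not sufficient: P5 (Income <- ParentIncome -> Tenure -> Education) has no collider blocking it and no conditioned non-collider, so it is open.
Try {ParentIncome}:
  P1: blocked at fork node ParentIncome ∈ conditioning set.
  P2: blocked at fork node ParentIncome ∈ conditioning set.
  P3: blocked at fork node ParentIncome ∈ conditioning set.
  P4: blocked at fork node ParentIncome ∈ conditioning set.
  P5: blocked at fork node ParentIncome ∈ conditioning set.
{ParentIncome} contains no descendant of Income and blocks every backdoor path.
No other singleton works — e.g. {Industry} leaves P5 open — so {ParentIncome} is the unique smallest valid adjustment set.

{ParentIncome}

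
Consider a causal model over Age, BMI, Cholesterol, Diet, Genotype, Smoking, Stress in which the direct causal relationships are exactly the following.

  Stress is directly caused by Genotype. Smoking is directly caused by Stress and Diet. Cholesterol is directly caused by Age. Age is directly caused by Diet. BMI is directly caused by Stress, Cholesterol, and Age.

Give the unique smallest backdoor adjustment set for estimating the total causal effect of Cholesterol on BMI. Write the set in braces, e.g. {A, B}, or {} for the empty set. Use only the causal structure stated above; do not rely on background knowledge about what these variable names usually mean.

{Age}

Variables eligible for adjustment (non-descendants of Cholesterol, excluding Cholesterol and BMI): {Age, Diet, Genotype, Smoking, Stress}.
Backdoor paths from Cholesterol to BMI:
  P1: Cholesterol <- Age <- Diet -> Smoking <- Stress -> BMI
  P2: Cholesterol <- Age -> BMI
The empty set is not sufficient: P2 (Cholesterol <- Age -> BMI) has no collider blocking it and no conditioned non-collider, so it is open.
Try {Age}:
  P1: blocked at chain node Age ∈ conditioning set.
  P2: blocked at fork node Age ∈ conditioning set.
{Age} contains no descendant of Cholesterol and blocks every backdoor path.
No other singleton works — e.g. {Genotype} leaves P2 open — so {Age} is the unique smallest valid adjustment set.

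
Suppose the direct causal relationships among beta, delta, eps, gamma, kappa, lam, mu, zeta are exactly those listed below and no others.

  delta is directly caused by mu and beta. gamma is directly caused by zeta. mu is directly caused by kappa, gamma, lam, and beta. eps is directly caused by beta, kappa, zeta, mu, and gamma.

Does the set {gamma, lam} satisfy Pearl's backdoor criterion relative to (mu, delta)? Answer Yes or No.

Backdoor paths from mu to delta (paths whose first edge points into mu):
  P1: mu <- beta -> delta
  P2: mu <- gamma <- zeta -> eps <- beta -> delta
  P3: mu <- gamma -> eps <- beta -> delta
  P4: mu <- kappa -> eps <- beta -> delta
Condition 1 (no descendant of mu in the set): holds — descendants of mu are {delta, eps}; none are in {gamma, lam}.
Condition 2 (every backdoor path blocked by {gamma, lam}):
  P1: open — no interior node is in the conditioning set.
  P2: blocked at chain node gamma ∈ conditioning set.
  P3: blocked at fork node gamma ∈ conditioning set.
  P4: blocked at collider eps (neither it nor any descendant is in the conditioning set).
{gamma, lam} does not satisfy the backdoor criterion.

No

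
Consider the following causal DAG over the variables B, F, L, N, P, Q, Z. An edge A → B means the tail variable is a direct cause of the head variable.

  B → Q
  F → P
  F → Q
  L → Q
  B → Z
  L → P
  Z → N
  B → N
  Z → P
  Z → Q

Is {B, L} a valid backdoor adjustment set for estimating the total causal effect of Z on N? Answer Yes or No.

Yes

Backdoor paths from Z to N (paths whose first edge points into Z):
  P1: Z <- B -> N
Condition 1 (no descendant of Z in the set): holds — descendants of Z are {N, P, Q}; none are in {B, L}.
Condition 2 (every backdoor path blocked by {B, L}):
  P1: blocked at fork node B ∈ conditioning set.
{B, L} satisfies the backdoor criterion.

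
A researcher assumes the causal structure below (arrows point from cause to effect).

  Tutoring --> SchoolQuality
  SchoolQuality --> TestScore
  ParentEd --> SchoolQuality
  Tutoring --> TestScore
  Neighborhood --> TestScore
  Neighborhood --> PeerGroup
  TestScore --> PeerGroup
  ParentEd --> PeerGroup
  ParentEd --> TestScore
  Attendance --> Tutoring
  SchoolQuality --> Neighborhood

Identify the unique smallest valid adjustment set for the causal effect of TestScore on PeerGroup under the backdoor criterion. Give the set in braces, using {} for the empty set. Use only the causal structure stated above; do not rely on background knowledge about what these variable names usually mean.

{Neighborhood, ParentEd}

Variables eligible for adjustment (non-descendants of TestScore, excluding TestScore and PeerGroup): {Attendance, Neighborhood, ParentEd, SchoolQuality, Tutoring}.
Backdoor paths from TestScore to PeerGroup:
  P1: TestScore <- ParentEd -> SchoolQuality -> Neighborhood -> PeerGroup
  P2: TestScore <- ParentEd -> PeerGroup
  P3: TestScore <- Tutoring -> SchoolQuality <- ParentEd -> PeerGroup
  P4: TestScore <- Tutoring -> SchoolQuality -> Neighborhood -> PeerGroup
  P5: TestScore <- SchoolQuality <- ParentEd -> PeerGroup
  P6: TestScore <- SchoolQuality -> Neighborhood -> PeerGroup
  P7: TestScore <- Neighborhood <- SchoolQuality <- ParentEd -> PeerGroup
  P8: TestScore <- Neighborhood -> PeerGroup
The empty set is not sufficient: P1 (TestScore <- ParentEd -> SchoolQuality -> Neighborhood -> PeerGroup) has no collider blocking it and no conditioned non-collider, so it is open.
Try {Neighborhood, ParentEd}:
  P1: blocked at fork node ParentEd ∈ conditioning set.
  P2: blocked at fork node ParentEd ∈ conditioning set.
  P3: blocked at fork node ParentEd ∈ conditioning set.
  P4: blocked at chain node Neighborhood ∈ conditioning set.
  P5: blocked at fork node ParentEd ∈ conditioning set.
  P6: blocked at chain node Neighborhood ∈ conditioning set.
  P7: blocked at chain node Neighborhood ∈ conditioning set.
  P8: blocked at fork node Neighborhood ∈ conditioning set.
{Neighborhood, ParentEd} contains no descendant of TestScore and blocks every backdoor path.
Every element of {Neighborhood, ParentEd} is needed (dropping Neighborhood leaves P4 open; dropping ParentEd leaves P2 open), so no proper subset is valid.
Among all size-2 subsets of the eligible variables, only {Neighborhood, ParentEd} blocks every backdoor path, so it is the unique smallest valid adjustment set.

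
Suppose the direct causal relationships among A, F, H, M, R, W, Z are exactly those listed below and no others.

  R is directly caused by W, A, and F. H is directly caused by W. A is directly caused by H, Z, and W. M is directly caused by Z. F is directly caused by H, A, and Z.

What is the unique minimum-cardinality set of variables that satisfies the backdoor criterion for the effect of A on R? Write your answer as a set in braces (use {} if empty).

Variables eligible for adjustment (non-descendants of A, excluding A and R): {H, M, W, Z}.
Backdoor paths from A to R:
  P1: A <- Z -> F <- H <- W -> R
  P2: A <- Z -> F -> R
  P3: A <- W -> H -> F -> R
  P4: A <- W -> R
  P5: A <- H <- W -> R
  P6: A <- H -> F -> R
The empty set is not sufficient: P2 (A <- Z -> F -> R) has no collider blocking it and no conditioned non-collider, so it is open.
Try {H, W, Z}:
  P1: blocked at fork node Z ∈ conditioning set.
  P2: blocked at fork node Z ∈ conditioning set.
  P3: blocked at fork node W ∈ conditioning set.
  P4: blocked at fork node W ∈ conditioning set.
  P5: blocked at chain node H ∈ conditioning set.
  P6: blocked at fork node H ∈ conditioning set.
{H, W, Z} contains no descendant of A and blocks every backdoor path.
Every element of {H, W, Z} is needed (dropping H leaves P6 open; dropping W leaves P4 open; dropping Z leaves P2 open), so no proper subset is valid.
Among all size-3 subsets of the eligible variables, only {H, W, Z} blocks every backdoor path, so it is the unique smallest valid adjustment set.

{H, W, Z}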